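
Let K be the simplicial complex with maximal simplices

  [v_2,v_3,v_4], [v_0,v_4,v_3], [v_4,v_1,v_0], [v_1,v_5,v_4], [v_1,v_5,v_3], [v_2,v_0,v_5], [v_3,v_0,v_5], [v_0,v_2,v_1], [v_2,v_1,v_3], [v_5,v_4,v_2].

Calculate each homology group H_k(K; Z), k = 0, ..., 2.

Order the vertices as v_0 < v_1 < v_2 < v_3 < v_4 < v_5. Listing each simplex with vertices in this order, K has dimension 2 with simplices:

  0-simplices (6): [v_0], [v_1], [v_2], [v_3], [v_4], [v_5]
  1-simplices (15): (15 of them)
  2-simplices (10): [v_0,v_1,v_2], [v_0,v_1,v_4], [v_0,v_2,v_5], [v_0,v_3,v_4], [v_0,v_3,v_5], [v_1,v_2,v_3], [v_1,v_3,v_5], [v_1,v_4,v_5], [v_2,v_3,v_4], [v_2,v_4,v_5]

Hence C_0 ≅ Z^6, C_1 ≅ Z^15, C_2 ≅ Z^10.

Boundary ∂_1: C_1 → C_0 sends each edge [p,q] (with p < q) to q − p. For instance
  ∂[v_1,v_4] = [v_4] − [v_1].
This gives a 6×15 integer matrix of rank 5; reducing to Smith normal form yields diagonal entries (1,1,1,1,1).

The boundary map ∂_2: C_2 → C_1 sends each 2-simplex [p,q,r] to [q,r] − [p,r] + [p,q]. For instance
  ∂[v_0,v_2,v_5] = [v_2,v_5] − [v_0,v_5] + [v_0,v_2],
  ∂[v_1,v_2,v_3] = [v_2,v_3] − [v_1,v_3] + [v_1,v_2].
The 15×10 boundary matrix has rank 10 and Smith normal form diag(1,1,1,1,1,1,1,1,1,2).

Reading off H_k = ker ∂_k / im ∂_{k+1}:

  H_0: rank C_0 − rank ∂_1 = 6 − 5 = 1, and the invariant factors of ∂_1 are all 1, so H_0 = Z.
  H_1: rank ker ∂_1 − rank ∂_2 = (15 − 5) − 10 = 0, and ∂_2 has invariant factor 2 > 1, so H_1 = Z/2.
  H_2: rank ker ∂_2 − rank ∂_3 = (10 − 10) − 0 = 0, and there is no ∂_3, so H_2 = 0.

As a check, the Euler characteristic is 6 − 15 + 10 = 1, which agrees with 1 − 0 + 0 = 1.

H_0 = Z,  H_1 = Z/2,  H_2 = 0.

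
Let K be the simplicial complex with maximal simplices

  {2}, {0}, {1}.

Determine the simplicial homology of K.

H_0 ≅ Z^3.

Order the vertices as 0 < 1 < 2. Listing each simplex with vertices in this order, K has dimension 0 with simplices:

  0-simplices (3): [0], [1], [2]

so the chain groups are C_0 ≅ Z^3.

From H_k ≅ ker(∂_k) / im(∂_{k+1}) we obtain:

  H_0: rank C_0 − rank ∂_1 = 3 − 0 = 3, and there is no ∂_1, so H_0 ≅ Z^3.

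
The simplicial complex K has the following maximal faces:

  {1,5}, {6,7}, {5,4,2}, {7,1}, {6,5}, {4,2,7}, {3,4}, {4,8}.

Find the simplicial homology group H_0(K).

Order the vertices as 1 < 2 < 3 < 4 < 5 < 6 < 7 < 8. Listing each simplex with vertices in this order, K has dimension 2 with simplices:

  0-simplices (8): [1], [2], [3], [4], [5], [6], [7], [8]
  1-simplices (11): [1,5], [1,7], [2,4], [2,5], [2,7], [3,4], [4,5], [4,7], [4,8], [5,6], [6,7]
  2-simplices (2): [2,4,5], [2,4,7]

so the chain groups are C_0 ≅ Z^8, C_1 ≅ Z^11, C_2 ≅ Z^2.

∂_1: C_1 → C_0 sends each edge [p,q] (with p < q) to q − p. For instance
  ∂[4,7] = [7] − [4].
The 8×11 boundary matrix has rank 7 and Smith normal form diag(1,1,1,1,1,1,1).

∂_2: C_2 → C_1 maps a triangle to the signed sum of its edges. For instance
  ∂[2,4,7] = [4,7] − [2,7] + [2,4],
  ∂[2,4,5] = [4,5] − [2,5] + [2,4].
This gives a 11×2 integer matrix of rank 2; reducing to Smith normal form yields diagonal entries (1,1).

Computing H_k = (kernel of ∂_k) / (image of ∂_{k+1}):

  H_0: rank C_0 − rank ∂_1 = 8 − 7 = 1, and the invariant factors of ∂_1 are all 1, so H_0 ≅ Z.

H_0 ≅ Z.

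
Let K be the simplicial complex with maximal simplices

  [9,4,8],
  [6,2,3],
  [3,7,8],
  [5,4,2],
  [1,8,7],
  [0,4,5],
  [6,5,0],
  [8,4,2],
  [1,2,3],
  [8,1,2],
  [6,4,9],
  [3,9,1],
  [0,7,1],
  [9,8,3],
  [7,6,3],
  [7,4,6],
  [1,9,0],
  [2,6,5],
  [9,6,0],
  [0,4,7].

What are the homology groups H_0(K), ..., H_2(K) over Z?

K has 10 vertices, 30 edges, 20 triangles.
rank ∂_0 = 0, rank ∂_1 = 9 ⇒ b_0 = 10 − 0 − 9 = 1; all invariant factors of ∂_1 are 1 so no torsion. So H_0 ≅ Z.
rank ∂_1 = 9, rank ∂_2 = 20 ⇒ b_1 = 30 − 9 − 20 = 1; ∂_2 has invariant factor(s) [2] giving torsion. So H_1 ≅ Z × Z/2.
rank ∂_2 = 20, rank ∂_3 = 0 ⇒ b_2 = 20 − 20 − 0 = 0. So H_2 ≅ 0.

H_0 = Z,  H_1 = Z × Z/2,  H_2 = 0.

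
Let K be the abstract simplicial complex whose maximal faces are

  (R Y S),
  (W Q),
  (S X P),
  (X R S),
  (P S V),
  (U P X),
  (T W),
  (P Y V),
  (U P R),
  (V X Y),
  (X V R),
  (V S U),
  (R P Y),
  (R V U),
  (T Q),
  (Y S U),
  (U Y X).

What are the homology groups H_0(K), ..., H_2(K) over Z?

Order the vertices as P < Q < R < S < T < U < V < W < X < Y. Listing each simplex with vertices in this order, K has dimension 2 with simplices:

  0-simplices (10): P, Q, R, S, T, U, V, W, X, Y
  1-simplices (24): PR, PS, PU, PV, PX, PY, QT, QW, RS, RU, RV, RX, RY, SU, SV, SX, SY, TW, UV, UX, UY, VX, VY, XY
  2-simplices (14): PRU, PRY, PSV, PSX, PUX, PVY, RSX, RSY, RUV, RVX, SUV, SUY, UXY, VXY

so the chain groups are C_0 ≅ Z^10, C_1 ≅ Z^24, C_2 ≅ Z^14.

Boundary ∂_1: C_1 → C_0 is given by ∂[p,q] = [q] − [p]. For instance
  ∂SU = U − S.
The 10×24 boundary matrix has rank 8 and Smith normal form diag(1,1,1,1,1,1,1,1).

The boundary map ∂_2: C_2 → C_1 sends each 2-simplex [p,q,r] to [q,r] − [p,r] + [p,q]. For instance
  ∂PUX = UX − PX + PU,
  ∂RSX = SX − RX + RS.
As a 24×14 matrix over Z this has rank 13, with invariant factors (1,1,1,1,1,1,1,1,1,1,1,1,1).

Computing H_k = (kernel of ∂_k) / (image of ∂_{k+1}):

  H_0: rank C_0 − rank ∂_1 = 10 − 8 = 2, and the invariant factors of ∂_1 are all 1, so H_0 = Z^2.
  H_1: rank ker ∂_1 − rank ∂_2 = (24 − 8) − 13 = 3, and the invariant factors of ∂_2 are all 1, so H_1 = Z^3.
  H_2: rank ker ∂_2 − rank ∂_3 = (14 − 13) − 0 = 1, and there is no ∂_3, so H_2 = Z.

H_0 = Z^2,  H_1 = Z^3,  H_2 = Z.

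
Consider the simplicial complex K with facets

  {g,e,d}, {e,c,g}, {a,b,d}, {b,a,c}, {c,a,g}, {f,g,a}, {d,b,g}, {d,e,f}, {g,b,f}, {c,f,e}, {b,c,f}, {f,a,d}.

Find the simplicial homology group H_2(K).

H_2 ≅ 0.

Order the vertices as a < b < c < d < e < f < g. Listing each simplex with vertices in this order, K has dimension 2 with simplices:

  0-simplices (7): a, b, c, d, e, f, g
  1-simplices (18): ab, ac, ad, af, ag, bc, bd, bf, bg, ce, cf, cg, de, df, dg, ef, eg, fg
  2-simplices (12): abc, abd, acg, adf, afg, bcf, bdg, bfg, cef, ceg, def, deg

so the chain groups are C_0 ≅ Z^7, C_1 ≅ Z^18, C_2 ≅ Z^12.

The boundary map ∂_1: C_1 → C_0 sends each edge [p,q] (with p < q) to q − p.
The resulting 7×18 matrix has rank 6, and its Smith normal form has invariant factors (1,1,1,1,1,1).

∂_2: C_2 → C_1 maps a triangle to the signed sum of its edges. For instance
  ∂bcf = cf − bf + bc,
  ∂bdg = dg − bg + bd.
The resulting 18×12 matrix has rank 12, and its Smith normal form has invariant factors (1,1,1,1,1,1,1,1,1,1,1,2).

Computing H_k = (kernel of ∂_k) / (image of ∂_{k+1}):

  H_2: rank ker ∂_2 − rank ∂_3 = (12 − 12) − 0 = 0, and there is no ∂_3, so H_2 = 0.

(K is a triangulation of the real projective plane RP^2.)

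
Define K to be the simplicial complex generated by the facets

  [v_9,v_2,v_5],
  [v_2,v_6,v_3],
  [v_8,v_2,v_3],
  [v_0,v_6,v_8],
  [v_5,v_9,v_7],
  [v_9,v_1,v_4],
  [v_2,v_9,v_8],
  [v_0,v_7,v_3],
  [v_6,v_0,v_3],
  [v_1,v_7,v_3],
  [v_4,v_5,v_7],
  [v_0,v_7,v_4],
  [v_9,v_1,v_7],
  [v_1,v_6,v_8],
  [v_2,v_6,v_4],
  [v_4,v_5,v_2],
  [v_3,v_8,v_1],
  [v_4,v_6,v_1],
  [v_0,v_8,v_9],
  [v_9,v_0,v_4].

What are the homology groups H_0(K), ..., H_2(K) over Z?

H_0 = Z,  H_1 = Z ⊕ Z_2,  H_2 = 0.

Fix the vertex order v_0 < v_1 < v_2 < v_3 < v_4 < v_5 < v_6 < v_7 < v_8 < v_9 and write every simplex with vertices in increasing order. Then dim K = 2 and the simplices of K are:

  0-simplices (10): [v_0], [v_1], [v_2], [v_3], [v_4], [v_5], [v_6], [v_7], [v_8], [v_9]
  1-simplices (30): (30 of them)
  2-simplices (20): (20 of them)

Hence C_0 ≅ Z^10, C_1 ≅ Z^30, C_2 ≅ Z^20.

Boundary ∂_1: C_1 → C_0 is given by ∂[p,q] = [q] − [p].
The 10×30 boundary matrix has rank 9 and Smith normal form diag(1,1,1,1,1,1,1,1,1).

Boundary ∂_2: C_2 → C_1 acts by ∂[p,q,r] = [q,r] − [p,r] + [p,q]. For instance
  ∂[v_0,v_3,v_6] = [v_3,v_6] − [v_0,v_6] + [v_0,v_3],
  ∂[v_2,v_4,v_5] = [v_4,v_5] − [v_2,v_5] + [v_2,v_4].
The resulting 30×20 matrix has rank 20, and its Smith normal form has invariant factors (1,1,1,1,1,1,1,1,1,1,1,1,1,1,1,1,1,1,1,2).

Now H_k = ker ∂_k / im ∂_{k+1}, so:

  H_0: rank C_0 − rank ∂_1 = 10 − 9 = 1, and the invariant factors of ∂_1 are all 1, so H_0 ≅ Z.
  H_1: rank ker ∂_1 − rank ∂_2 = (30 − 9) − 20 = 1, and ∂_2 has invariant factor 2 > 1, so H_1 ≅ Z ⊕ Z_2.
  H_2: rank ker ∂_2 − rank ∂_3 = (20 − 20) − 0 = 0, and there is no ∂_3, so H_2 ≅ 0.

As a check, the Euler characteristic is 10 − 30 + 20 = 0, which agrees with 1 − 1 + 0 = 0.
(K is a triangulation of the Klein bottle.)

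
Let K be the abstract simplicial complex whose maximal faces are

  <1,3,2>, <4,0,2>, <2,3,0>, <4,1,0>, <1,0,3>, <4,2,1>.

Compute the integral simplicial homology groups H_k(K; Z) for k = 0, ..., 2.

Take the total order 0 < 1 < 2 < 3 < 4 on the vertex set. Then K (dimension 2) consists of the simplices:

  0-simplices (5): [0], [1], [2], [3], [4]
  1-simplices (9): [0,1], [0,2], [0,3], [0,4], [1,2], [1,3], [1,4], [2,3], [2,4]
  2-simplices (6): [0,1,3], [0,1,4], [0,2,3], [0,2,4], [1,2,3], [1,2,4]

giving chain groups C_0 ≅ Z^5, C_1 ≅ Z^9, C_2 ≅ Z^6.

The boundary map ∂_1: C_1 → C_0 is given by ∂[p,q] = [q] − [p]. For instance
  ∂[0,2] = [2] − [0].
The resulting 5×9 matrix has rank 4, and its Smith normal form has invariant factors (1,1,1,1).

The boundary map ∂_2: C_2 → C_1 sends each 2-simplex [p,q,r] to [q,r] − [p,r] + [p,q]. For instance
  ∂[0,1,4] = [1,4] − [0,4] + [0,1],
  ∂[0,1,3] = [1,3] − [0,3] + [0,1].
The 9×6 boundary matrix has rank 5 and Smith normal form diag(1,1,1,1,1).

From H_k ≅ ker(∂_k) / im(∂_{k+1}) we obtain:

  H_0: rank C_0 − rank ∂_1 = 5 − 4 = 1, and the invariant factors of ∂_1 are all 1, so H_0 ≅ Z.
  H_1: rank ker ∂_1 − rank ∂_2 = (9 − 4) − 5 = 0, and the invariant factors of ∂_2 are all 1, so H_1 ≅ 0.
  H_2: rank ker ∂_2 − rank ∂_3 = (6 − 5) − 0 = 1, and there is no ∂_3, so H_2 ≅ Z.

H_0 ≅ Z,  H_1 = 0,  H_2 ≅ Z.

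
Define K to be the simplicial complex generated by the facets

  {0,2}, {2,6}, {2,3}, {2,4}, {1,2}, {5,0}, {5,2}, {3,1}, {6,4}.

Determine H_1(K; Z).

H_1 = Z^3.

Take the total order 0 < 1 < 2 < 3 < 4 < 5 < 6 on the vertex set. Then K (dimension 1) consists of the simplices:

  0-simplices (7): [0], [1], [2], [3], [4], [5], [6]
  1-simplices (9): [0,2], [0,5], [1,2], [1,3], [2,3], [2,4], [2,5], [2,6], [4,6]

Hence C_0 ≅ Z^7, C_1 ≅ Z^9.

Boundary ∂_1: C_1 → C_0 is given by ∂[p,q] = [q] − [p]. For instance
  ∂[2,4] = [4] − [2].
The resulting 7×9 matrix has rank 6, and its Smith normal form has invariant factors (1,1,1,1,1,1).

Computing H_k = (kernel of ∂_k) / (image of ∂_{k+1}):

  H_1: rank ker ∂_1 − rank ∂_2 = (9 − 6) − 0 = 3, and there is no ∂_2, so H_1 = Z^3.

(K is a triangulation of a wedge of 3 circles.)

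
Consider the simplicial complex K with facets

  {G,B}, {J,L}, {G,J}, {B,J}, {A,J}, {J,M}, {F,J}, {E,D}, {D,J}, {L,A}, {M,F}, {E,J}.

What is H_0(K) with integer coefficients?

H_0 = Z.

K has 9 vertices, 12 edges.
rank ∂_0 = 0, rank ∂_1 = 8 ⇒ b_0 = 9 − 0 − 8 = 1; all invariant factors of ∂_1 are 1 so no torsion. So H_0 ≅ Z.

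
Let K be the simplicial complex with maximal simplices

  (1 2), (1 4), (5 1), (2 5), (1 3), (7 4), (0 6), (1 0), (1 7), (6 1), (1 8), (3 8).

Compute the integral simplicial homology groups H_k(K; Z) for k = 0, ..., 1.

Fix the vertex order 0 < 1 < 2 < 3 < 4 < 5 < 6 < 7 < 8 and write every simplex with vertices in increasing order. Then dim K = 1 and the simplices of K are:

  0-simplices (9): [0], [1], [2], [3], [4], [5], [6], [7], [8]
  1-simplices (12): [0,1], [0,6], [1,2], [1,3], [1,4], [1,5], [1,6], [1,7], [1,8], [2,5], [3,8], [4,7]

so the chain groups are C_0 ≅ Z^9, C_1 ≅ Z^12.

Boundary ∂_1: C_1 → C_0 is given by ∂[p,q] = [q] − [p]. For instance
  ∂[1,2] = [2] − [1].
As a 9×12 matrix over Z this has rank 8, with invariant factors (1,1,1,1,1,1,1,1).

Reading off H_k = ker ∂_k / im ∂_{k+1}:

  H_0: rank C_0 − rank ∂_1 = 9 − 8 = 1, and the invariant factors of ∂_1 are all 1, so H_0 ≅ Z.
  H_1: rank ker ∂_1 − rank ∂_2 = (12 − 8) − 0 = 4, and there is no ∂_2, so H_1 ≅ Z^4.

As a check, the Euler characteristic is 9 − 12 = -3, which agrees with 1 − 4 = -3.

H_0 = Z,  H_1 = Z^4.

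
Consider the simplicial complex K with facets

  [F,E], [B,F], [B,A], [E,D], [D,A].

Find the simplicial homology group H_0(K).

H_0 ≅ Z.

Order the vertices as A < B < D < E < F. Listing each simplex with vertices in this order, K has dimension 1 with simplices:

  0-simplices (5): A, B, D, E, F
  1-simplices (5): AB, AD, BF, DE, EF

Hence C_0 ≅ Z^5, C_1 ≅ Z^5.

Boundary ∂_1: C_1 → C_0 sends each edge [p,q] (with p < q) to q − p. For instance
  ∂AD = D − A.
This gives a 5×5 integer matrix of rank 4; reducing to Smith normal form yields diagonal entries (1,1,1,1).

Reading off H_k = ker ∂_k / im ∂_{k+1}:

  H_0: rank C_0 − rank ∂_1 = 5 − 4 = 1, and the invariant factors of ∂_1 are all 1, so H_0 = Z.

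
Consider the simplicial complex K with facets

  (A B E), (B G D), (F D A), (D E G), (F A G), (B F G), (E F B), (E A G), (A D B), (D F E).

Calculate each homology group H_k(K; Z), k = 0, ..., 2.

H_0 = Z,  H_1 = Z/2Z,  H_2 = 0.

We work with the vertex ordering A < B < D < E < F < G. The simplices of K, each written with vertices in increasing order, are:

  0-simplices (6): A, B, D, E, F, G
  1-simplices (15): AB, AD, AE, AF, AG, BD, BE, BF, BG, DE, DF, DG, EF, EG, FG
  2-simplices (10): ABD, ABE, ADF, AEG, AFG, BDG, BEF, BFG, DEF, DEG

so the chain groups are C_0 ≅ Z^6, C_1 ≅ Z^15, C_2 ≅ Z^10.

Boundary ∂_1: C_1 → C_0 is given by ∂[p,q] = [q] − [p]. For instance
  ∂DG = G − D.
As a 6×15 matrix over Z this has rank 5, with invariant factors (1,1,1,1,1).

The boundary map ∂_2: C_2 → C_1 acts by ∂[p,q,r] = [q,r] − [p,r] + [p,q]. For instance
  ∂BEF = EF − BF + BE,
  ∂ABE = BE − AE + AB.
This gives a 15×10 integer matrix of rank 10; reducing to Smith normal form yields diagonal entries (1,1,1,1,1,1,1,1,1,2).

From H_k ≅ ker(∂_k) / im(∂_{k+1}) we obtain:

  H_0: rank C_0 − rank ∂_1 = 6 − 5 = 1, and the invariant factors of ∂_1 are all 1, so H_0 = Z.
  H_1: rank ker ∂_1 − rank ∂_2 = (15 − 5) − 10 = 0, and ∂_2 has invariant factor 2 > 1, so H_1 = Z/2Z.
  H_2: rank ker ∂_2 − rank ∂_3 = (10 − 10) − 0 = 0, and there is no ∂_3, so H_2 = 0.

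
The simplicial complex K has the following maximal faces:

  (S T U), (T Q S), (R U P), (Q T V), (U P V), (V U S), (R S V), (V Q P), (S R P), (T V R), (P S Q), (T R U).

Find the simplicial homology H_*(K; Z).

H_0 = Z,  H_1 = Z/2,  H_2 = 0.

We work with the vertex ordering P < Q < R < S < T < U < V. The simplices of K, each written with vertices in increasing order, are:

  0-simplices (7): P, Q, R, S, T, U, V
  1-simplices (18): PQ, PR, PS, PU, PV, QS, QT, QV, RS, RT, RU, RV, ST, SU, SV, TU, TV, UV
  2-simplices (12): PQS, PQV, PRS, PRU, PUV, QST, QTV, RSV, RTU, RTV, STU, SUV

giving chain groups C_0 ≅ Z^7, C_1 ≅ Z^18, C_2 ≅ Z^12.

∂_1: C_1 → C_0 sends each edge [p,q] (with p < q) to q − p.
As a 7×18 matrix over Z this has rank 6, with invariant factors (1,1,1,1,1,1).

Boundary ∂_2: C_2 → C_1 maps a triangle to the signed sum of its edges. For instance
  ∂PUV = UV − PV + PU,
  ∂RSV = SV − RV + RS.
The 18×12 boundary matrix has rank 12 and Smith normal form diag(1,1,1,1,1,1,1,1,1,1,1,2).

From H_k ≅ ker(∂_k) / im(∂_{k+1}) we obtain:

  H_0: rank C_0 − rank ∂_1 = 7 − 6 = 1, and the invariant factors of ∂_1 are all 1, so H_0 = Z.
  H_1: rank ker ∂_1 − rank ∂_2 = (18 − 6) − 12 = 0, and ∂_2 has invariant factor 2 > 1, so H_1 = Z/2.
  H_2: rank ker ∂_2 − rank ∂_3 = (12 − 12) − 0 = 0, and there is no ∂_3, so H_2 = 0.

(K is a triangulation of the real projective plane RP^2.)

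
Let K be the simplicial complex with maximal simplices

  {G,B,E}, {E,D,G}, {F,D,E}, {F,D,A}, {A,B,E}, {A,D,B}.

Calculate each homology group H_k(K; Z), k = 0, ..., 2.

H_0 ≅ Z,  H_1 ≅ Z,  H_2 = 0.

We work with the vertex ordering A < B < D < E < F < G. The simplices of K, each written with vertices in increasing order, are:

  0-simplices (6): A, B, D, E, F, G
  1-simplices (12): AB, AD, AE, AF, BD, BE, BG, DE, DF, DG, EF, EG
  2-simplices (6): ABD, ABE, ADF, BEG, DEF, DEG

so the chain groups are C_0 ≅ Z^6, C_1 ≅ Z^12, C_2 ≅ Z^6.

Boundary ∂_1: C_1 → C_0 sends each edge [p,q] (with p < q) to q − p. For instance
  ∂DG = G − D.
This gives a 6×12 integer matrix of rank 5; reducing to Smith normal form yields diagonal entries (1,1,1,1,1).

∂_2: C_2 → C_1 maps a triangle to the signed sum of its edges. For instance
  ∂BEG = EG − BG + BE,
  ∂DEG = EG − DG + DE.
This gives a 12×6 integer matrix of rank 6; reducing to Smith normal form yields diagonal entries (1,1,1,1,1,1).

Now H_k = ker ∂_k / im ∂_{k+1}, so:

  H_0: rank C_0 − rank ∂_1 = 6 − 5 = 1, and the invariant factors of ∂_1 are all 1, so H_0 = Z.
  H_1: rank ker ∂_1 − rank ∂_2 = (12 − 5) − 6 = 1, and the invariant factors of ∂_2 are all 1, so H_1 = Z.
  H_2: rank ker ∂_2 − rank ∂_3 = (6 − 6) − 0 = 0, and there is no ∂_3, so H_2 = 0.

As a check, the Euler characteristic is 6 − 12 + 6 = 0, which agrees with 1 − 1 + 0 = 0.
(K is a triangulation of the cylinder S^1 x I.)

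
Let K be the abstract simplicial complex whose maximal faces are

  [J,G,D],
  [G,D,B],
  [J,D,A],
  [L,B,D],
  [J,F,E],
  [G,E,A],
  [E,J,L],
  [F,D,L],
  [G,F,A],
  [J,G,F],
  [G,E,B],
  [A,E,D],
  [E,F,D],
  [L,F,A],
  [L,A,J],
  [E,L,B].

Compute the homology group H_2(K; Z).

H_2 ≅ Z.

K has 8 vertices, 24 edges, 16 triangles.
rank ∂_2 = 15, rank ∂_3 = 0 ⇒ b_2 = 16 − 15 − 0 = 1. So H_2 = Z.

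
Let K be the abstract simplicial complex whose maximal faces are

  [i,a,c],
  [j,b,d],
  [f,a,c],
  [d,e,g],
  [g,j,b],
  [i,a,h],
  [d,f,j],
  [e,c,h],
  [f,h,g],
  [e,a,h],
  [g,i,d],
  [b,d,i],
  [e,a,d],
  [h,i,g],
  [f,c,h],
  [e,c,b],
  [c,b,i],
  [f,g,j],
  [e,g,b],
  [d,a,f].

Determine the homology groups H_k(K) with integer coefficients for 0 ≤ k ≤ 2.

Fix the vertex order a < b < c < d < e < f < g < h < i < j and write every simplex with vertices in increasing order. Then dim K = 2 and the simplices of K are:

  0-simplices (10): a, b, c, d, e, f, g, h, i, j
  1-simplices (30): ac, ad, ae, af, ah, ai, bc, bd, be, bg, bi, bj, ce, cf, ch, ci, de, df, dg, di, dj, eg, eh, fg, fh, fj, gh, gi, gj, hi
  2-simplices (20): acf, aci, ade, adf, aeh, ahi, bce, bci, bdi, bdj, beg, bgj, ceh, cfh, deg, dfj, dgi, fgh, fgj, ghi

so the chain groups are C_0 ≅ Z^10, C_1 ≅ Z^30, C_2 ≅ Z^20.

The boundary map ∂_1: C_1 → C_0 is given by ∂[p,q] = [q] − [p]. For instance
  ∂cf = f − c.
This gives a 10×30 integer matrix of rank 9; reducing to Smith normal form yields diagonal entries (1,1,1,1,1,1,1,1,1).

∂_2: C_2 → C_1 acts by ∂[p,q,r] = [q,r] − [p,r] + [p,q]. For instance
  ∂fgj = gj − fj + fg,
  ∂cfh = fh − ch + cf.
The 30×20 boundary matrix has rank 20 and Smith normal form diag(1,1,1,1,1,1,1,1,1,1,1,1,1,1,1,1,1,1,1,2).

Now H_k = ker ∂_k / im ∂_{k+1}, so:

  H_0: rank C_0 − rank ∂_1 = 10 − 9 = 1, and the invariant factors of ∂_1 are all 1, so H_0 ≅ Z.
  H_1: rank ker ∂_1 − rank ∂_2 = (30 − 9) − 20 = 1, and ∂_2 has invariant factor 2 > 1, so H_1 ≅ Z × Z/2.
  H_2: rank ker ∂_2 − rank ∂_3 = (20 − 20) − 0 = 0, and there is no ∂_3, so H_2 ≅ 0.

(K is a triangulation of the Klein bottle.)

H_0 ≅ Z,  H_1 ≅ Z × Z/2,  H_2 = 0.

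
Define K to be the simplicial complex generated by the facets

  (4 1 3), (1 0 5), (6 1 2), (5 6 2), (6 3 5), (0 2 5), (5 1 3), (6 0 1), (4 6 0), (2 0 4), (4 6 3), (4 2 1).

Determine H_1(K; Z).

Take the total order 0 < 1 < 2 < 3 < 4 < 5 < 6 on the vertex set. Then K (dimension 2) consists of the simplices:

  0-simplices (7): [0], [1], [2], [3], [4], [5], [6]
  1-simplices (18): [0,1], [0,2], [0,4], [0,5], [0,6], [1,2], [1,3], [1,4], [1,5], [1,6], [2,4], [2,5], [2,6], [3,4], [3,5], [3,6], [4,6], [5,6]
  2-simplices (12): [0,1,5], [0,1,6], [0,2,4], [0,2,5], [0,4,6], [1,2,4], [1,2,6], [1,3,4], [1,3,5], [2,5,6], [3,4,6], [3,5,6]

giving chain groups C_0 ≅ Z^7, C_1 ≅ Z^18, C_2 ≅ Z^12.

Boundary ∂_1: C_1 → C_0 sends each edge [p,q] (with p < q) to q − p. For instance
  ∂[0,6] = [6] − [0].
The 7×18 boundary matrix has rank 6 and Smith normal form diag(1,1,1,1,1,1).

The boundary map ∂_2: C_2 → C_1 maps a triangle to the signed sum of its edges. For instance
  ∂[2,5,6] = [5,6] − [2,6] + [2,5],
  ∂[1,3,5] = [3,5] − [1,5] + [1,3].
The resulting 18×12 matrix has rank 12, and its Smith normal form has invariant factors (1,1,1,1,1,1,1,1,1,1,1,2).

Now H_k = ker ∂_k / im ∂_{k+1}, so:

  H_1: rank ker ∂_1 − rank ∂_2 = (18 − 6) − 12 = 0, and ∂_2 has invariant factor 2 > 1, so H_1 ≅ Z/2.

H_1 = Z/2.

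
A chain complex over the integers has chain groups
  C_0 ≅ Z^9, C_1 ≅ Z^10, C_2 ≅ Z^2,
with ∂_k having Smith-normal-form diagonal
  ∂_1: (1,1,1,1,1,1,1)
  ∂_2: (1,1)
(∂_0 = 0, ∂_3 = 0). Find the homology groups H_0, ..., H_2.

H_0: b_0 = 9 − 0 − 7 = 2; torsion from ∂_1 factors > 1: none. So H_0 = Z^2.
H_1: b_1 = 10 − 7 − 2 = 1; torsion from ∂_2 factors > 1: none. So H_1 = Z.
H_2: b_2 = 2 − 2 − 0 = 0; torsion from ∂_3 factors > 1: none. So H_2 = 0.

H_0 = Z^2,  H_1 = Z,  H_2 = 0.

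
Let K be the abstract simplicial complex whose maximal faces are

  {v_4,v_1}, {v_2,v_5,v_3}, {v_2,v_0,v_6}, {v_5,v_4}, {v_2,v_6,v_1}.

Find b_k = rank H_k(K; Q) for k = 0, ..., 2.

K has 7 vertices, 10 edges, 3 triangles.
rank ∂_0 = 0, rank ∂_1 = 6 ⇒ b_0 = 7 − 0 − 6 = 1; all invariant factors of ∂_1 are 1 so no torsion. So H_0 ≅ Z.
rank ∂_1 = 6, rank ∂_2 = 3 ⇒ b_1 = 10 − 6 − 3 = 1; all invariant factors of ∂_2 are 1 so no torsion. So H_1 ≅ Z.
rank ∂_2 = 3, rank ∂_3 = 0 ⇒ b_2 = 3 − 3 − 0 = 0. So H_2 ≅ 0.

b_0 = 1, b_1 = 1, b_2 = 0.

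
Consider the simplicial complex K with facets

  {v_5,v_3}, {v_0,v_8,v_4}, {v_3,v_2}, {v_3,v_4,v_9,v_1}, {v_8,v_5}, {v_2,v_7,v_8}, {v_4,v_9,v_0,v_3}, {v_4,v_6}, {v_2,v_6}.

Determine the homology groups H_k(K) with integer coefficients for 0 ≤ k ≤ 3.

We work with the vertex ordering v_0 < v_1 < v_2 < v_3 < v_4 < v_5 < v_6 < v_7 < v_8 < v_9. The simplices of K, each written with vertices in increasing order, are:

  0-simplices (10): [v_0], [v_1], [v_2], [v_3], [v_4], [v_5], [v_6], [v_7], [v_8], [v_9]
  1-simplices (19): (19 of them)
  2-simplices (9): [v_0,v_3,v_4], [v_0,v_3,v_9], [v_0,v_4,v_8], [v_0,v_4,v_9], [v_1,v_3,v_4], [v_1,v_3,v_9], [v_1,v_4,v_9], [v_2,v_7,v_8], [v_3,v_4,v_9]
  3-simplices (2): [v_0,v_3,v_4,v_9], [v_1,v_3,v_4,v_9]

giving chain groups C_0 ≅ Z^10, C_1 ≅ Z^19, C_2 ≅ Z^9, C_3 ≅ Z^2.

∂_1: C_1 → C_0 sends each edge [p,q] (with p < q) to q − p. For instance
  ∂[v_2,v_7] = [v_7] − [v_2].
This gives a 10×19 integer matrix of rank 9; reducing to Smith normal form yields diagonal entries (1,1,1,1,1,1,1,1,1).

Boundary ∂_2: C_2 → C_1 maps a triangle to the signed sum of its edges. For instance
  ∂[v_3,v_4,v_9] = [v_4,v_9] − [v_3,v_9] + [v_3,v_4],
  ∂[v_0,v_3,v_4] = [v_3,v_4] − [v_0,v_4] + [v_0,v_3].
This gives a 19×9 integer matrix of rank 7; reducing to Smith normal form yields diagonal entries (1,1,1,1,1,1,1).

Boundary ∂_3: C_3 → C_2 sends each 3-simplex σ to the alternating sum Σ_i (−1)^i (σ with its i-th vertex removed). For instance
  ∂[v_0,v_3,v_4,v_9] = [v_3,v_4,v_9] − [v_0,v_4,v_9] + [v_0,v_3,v_9] − [v_0,v_3,v_4],
  ∂[v_1,v_3,v_4,v_9] = [v_3,v_4,v_9] − [v_1,v_4,v_9] + [v_1,v_3,v_9] − [v_1,v_3,v_4].
The resulting 9×2 matrix has rank 2, and its Smith normal form has invariant factors (1,1).

Reading off H_k = ker ∂_k / im ∂_{k+1}:

  H_0: rank C_0 − rank ∂_1 = 10 − 9 = 1, and the invariant factors of ∂_1 are all 1, so H_0 = Z.
  H_1: rank ker ∂_1 − rank ∂_2 = (19 − 9) − 7 = 3, and the invariant factors of ∂_2 are all 1, so H_1 = Z^3.
  H_2: rank ker ∂_2 − rank ∂_3 = (9 − 7) − 2 = 0, and the invariant factors of ∂_3 are all 1, so H_2 = 0.
  H_3: rank ker ∂_3 − rank ∂_4 = (2 − 2) − 0 = 0, and there is no ∂_4, so H_3 = 0.

H_0 ≅ Z,  H_1 ≅ Z^3,  H_2 = 0,  H_3 = 0.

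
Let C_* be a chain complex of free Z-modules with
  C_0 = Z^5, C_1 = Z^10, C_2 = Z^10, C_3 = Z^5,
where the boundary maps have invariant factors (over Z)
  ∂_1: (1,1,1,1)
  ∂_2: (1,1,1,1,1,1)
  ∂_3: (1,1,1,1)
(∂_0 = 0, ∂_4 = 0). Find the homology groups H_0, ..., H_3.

H_0: b_0 = 5 − 0 − 4 = 1; torsion from ∂_1 factors > 1: none. So H_0 = Z.
H_1: b_1 = 10 − 4 − 6 = 0; torsion from ∂_2 factors > 1: none. So H_1 = 0.
H_2: b_2 = 10 − 6 − 4 = 0; torsion from ∂_3 factors > 1: none. So H_2 = 0.
H_3: b_3 = 5 − 4 − 0 = 1; torsion from ∂_4 factors > 1: none. So H_3 = Z.

H_0 = Z,  H_1 = 0,  H_2 = 0,  H_3 = Z.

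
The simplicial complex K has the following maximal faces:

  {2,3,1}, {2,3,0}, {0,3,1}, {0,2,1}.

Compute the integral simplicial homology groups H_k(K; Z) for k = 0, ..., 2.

H_0 ≅ Z,  H_1 = 0,  H_2 ≅ Z.

Take the total order 0 < 1 < 2 < 3 on the vertex set. Then K (dimension 2) consists of the simplices:

  0-simplices (4): [0], [1], [2], [3]
  1-simplices (6): [0,1], [0,2], [0,3], [1,2], [1,3], [2,3]
  2-simplices (4): [0,1,2], [0,1,3], [0,2,3], [1,2,3]

Hence C_0 ≅ Z^4, C_1 ≅ Z^6, C_2 ≅ Z^4.

∂_1: C_1 → C_0 sends each edge [p,q] (with p < q) to q − p. For instance
  ∂[2,3] = [3] − [2].
As a 4×6 matrix over Z this has rank 3, with invariant factors (1,1,1).

The boundary map ∂_2: C_2 → C_1 maps a triangle to the signed sum of its edges. For instance
  ∂[0,1,2] = [1,2] − [0,2] + [0,1],
  ∂[0,2,3] = [2,3] − [0,3] + [0,2].
This gives a 6×4 integer matrix of rank 3; reducing to Smith normal form yields diagonal entries (1,1,1).

Now H_k = ker ∂_k / im ∂_{k+1}, so:

  H_0: rank C_0 − rank ∂_1 = 4 − 3 = 1, and the invariant factors of ∂_1 are all 1, so H_0 = Z.
  H_1: rank ker ∂_1 − rank ∂_2 = (6 − 3) − 3 = 0, and the invariant factors of ∂_2 are all 1, so H_1 = 0.
  H_2: rank ker ∂_2 − rank ∂_3 = (4 − 3) − 0 = 1, and there is no ∂_3, so H_2 = Z.

As a check, the Euler characteristic is 4 − 6 + 4 = 2, which agrees with 1 − 0 + 1 = 2.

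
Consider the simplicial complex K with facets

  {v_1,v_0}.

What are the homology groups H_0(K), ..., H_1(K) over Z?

H_0 = Z,  H_1 = 0.

Fix the vertex order v_0 < v_1 and write every simplex with vertices in increasing order. Then dim K = 1 and the simplices of K are:

  0-simplices (2): [v_0], [v_1]
  1-simplices (1): [v_0,v_1]

Hence C_0 ≅ Z^2, C_1 ≅ Z^1.

∂_1: C_1 → C_0 maps an edge to its endpoints' difference, ∂[p,q] = q − p. For instance
  ∂[v_0,v_1] = [v_1] − [v_0].
This gives a 2×1 integer matrix of rank 1; reducing to Smith normal form yields diagonal entries (1).

From H_k ≅ ker(∂_k) / im(∂_{k+1}) we obtain:

  H_0: rank C_0 − rank ∂_1 = 2 − 1 = 1, and the invariant factors of ∂_1 are all 1, so H_0 = Z.
  H_1: rank ker ∂_1 − rank ∂_2 = (1 − 1) − 0 = 0, and there is no ∂_2, so H_1 = 0.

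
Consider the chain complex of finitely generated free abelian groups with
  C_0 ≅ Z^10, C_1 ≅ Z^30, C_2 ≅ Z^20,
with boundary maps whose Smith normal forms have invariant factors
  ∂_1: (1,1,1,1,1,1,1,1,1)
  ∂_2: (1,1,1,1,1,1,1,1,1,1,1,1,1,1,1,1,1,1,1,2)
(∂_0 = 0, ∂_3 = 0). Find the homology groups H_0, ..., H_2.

H_0 = Z,  H_1 = Z ⊕ Z/2,  H_2 = 0.

H_0: b_0 = 10 − 0 − 9 = 1; torsion from ∂_1 factors > 1: none. So H_0 = Z.
H_1: b_1 = 30 − 9 − 20 = 1; torsion from ∂_2 factors > 1: [2]. So H_1 = Z ⊕ Z/2.
H_2: b_2 = 20 − 20 − 0 = 0; torsion from ∂_3 factors > 1: none. So H_2 = 0.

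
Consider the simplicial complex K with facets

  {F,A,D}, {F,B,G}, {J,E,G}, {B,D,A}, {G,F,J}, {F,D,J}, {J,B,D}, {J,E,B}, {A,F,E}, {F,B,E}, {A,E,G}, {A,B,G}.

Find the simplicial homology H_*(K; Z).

Take the total order A < B < D < E < F < G < J on the vertex set. Then K (dimension 2) consists of the simplices:

  0-simplices (7): A, B, D, E, F, G, J
  1-simplices (18): AB, AD, AE, AF, AG, BD, BE, BF, BG, BJ, DF, DJ, EF, EG, EJ, FG, FJ, GJ
  2-simplices (12): ABD, ABG, ADF, AEF, AEG, BDJ, BEF, BEJ, BFG, DFJ, EGJ, FGJ

Hence C_0 ≅ Z^7, C_1 ≅ Z^18, C_2 ≅ Z^12.

The boundary map ∂_1: C_1 → C_0 maps an edge to its endpoints' difference, ∂[p,q] = q − p. For instance
  ∂AG = G − A.
As a 7×18 matrix over Z this has rank 6, with invariant factors (1,1,1,1,1,1).

∂_2: C_2 → C_1 maps a triangle to the signed sum of its edges. For instance
  ∂ADF = DF − AF + AD,
  ∂BEF = EF − BF + BE.
The 18×12 boundary matrix has rank 12 and Smith normal form diag(1,1,1,1,1,1,1,1,1,1,1,2).

Reading off H_k = ker ∂_k / im ∂_{k+1}:

  H_0: rank C_0 − rank ∂_1 = 7 − 6 = 1, and the invariant factors of ∂_1 are all 1, so H_0 ≅ Z.
  H_1: rank ker ∂_1 − rank ∂_2 = (18 − 6) − 12 = 0, and ∂_2 has invariant factor 2 > 1, so H_1 ≅ Z_2.
  H_2: rank ker ∂_2 − rank ∂_3 = (12 − 12) − 0 = 0, and there is no ∂_3, so H_2 ≅ 0.

H_0 = Z,  H_1 = Z_2,  H_2 = 0.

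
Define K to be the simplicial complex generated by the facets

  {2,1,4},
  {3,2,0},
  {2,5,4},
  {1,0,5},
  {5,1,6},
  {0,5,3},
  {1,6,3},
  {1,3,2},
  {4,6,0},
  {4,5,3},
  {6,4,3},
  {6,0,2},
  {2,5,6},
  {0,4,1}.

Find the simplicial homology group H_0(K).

Fix the vertex order 0 < 1 < 2 < 3 < 4 < 5 < 6 and write every simplex with vertices in increasing order. Then dim K = 2 and the simplices of K are:

  0-simplices (7): [0], [1], [2], [3], [4], [5], [6]
  1-simplices (21): [0,1], [0,2], [0,3], [0,4], [0,5], [0,6], [1,2], [1,3], [1,4], [1,5], [1,6], [2,3], [2,4], [2,5], [2,6], [3,4], [3,5], [3,6], [4,5], [4,6], [5,6]
  2-simplices (14): [0,1,4], [0,1,5], [0,2,3], [0,2,6], [0,3,5], [0,4,6], [1,2,3], [1,2,4], [1,3,6], [1,5,6], [2,4,5], [2,5,6], [3,4,5], [3,4,6]

so the chain groups are C_0 ≅ Z^7, C_1 ≅ Z^21, C_2 ≅ Z^14.

∂_1: C_1 → C_0 sends each edge [p,q] (with p < q) to q − p.
This gives a 7×21 integer matrix of rank 6; reducing to Smith normal form yields diagonal entries (1,1,1,1,1,1).

The boundary map ∂_2: C_2 → C_1 acts by ∂[p,q,r] = [q,r] − [p,r] + [p,q]. For instance
  ∂[3,4,6] = [4,6] − [3,6] + [3,4],
  ∂[0,2,3] = [2,3] − [0,3] + [0,2].
The 21×14 boundary matrix has rank 13 and Smith normal form diag(1,1,1,1,1,1,1,1,1,1,1,1,1).

Reading off H_k = ker ∂_k / im ∂_{k+1}:

  H_0: rank C_0 − rank ∂_1 = 7 − 6 = 1, and the invariant factors of ∂_1 are all 1, so H_0 = Z.

(K is a triangulation of the torus T^2.)

H_0 ≅ Z.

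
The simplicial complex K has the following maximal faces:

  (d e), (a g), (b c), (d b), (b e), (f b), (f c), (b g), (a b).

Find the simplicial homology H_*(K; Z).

Order the vertices as a < b < c < d < e < f < g. Listing each simplex with vertices in this order, K has dimension 1 with simplices:

  0-simplices (7): a, b, c, d, e, f, g
  1-simplices (9): ab, ag, bc, bd, be, bf, bg, cf, de

so the chain groups are C_0 ≅ Z^7, C_1 ≅ Z^9.

∂_1: C_1 → C_0 sends each edge [p,q] (with p < q) to q − p. For instance
  ∂ab = b − a.
This gives a 7×9 integer matrix of rank 6; reducing to Smith normal form yields diagonal entries (1,1,1,1,1,1).

Now H_k = ker ∂_k / im ∂_{k+1}, so:

  H_0: rank C_0 − rank ∂_1 = 7 − 6 = 1, and the invariant factors of ∂_1 are all 1, so H_0 ≅ Z.
  H_1: rank ker ∂_1 − rank ∂_2 = (9 − 6) − 0 = 3, and there is no ∂_2, so H_1 ≅ Z^3.

H_0 ≅ Z,  H_1 ≅ Z^3.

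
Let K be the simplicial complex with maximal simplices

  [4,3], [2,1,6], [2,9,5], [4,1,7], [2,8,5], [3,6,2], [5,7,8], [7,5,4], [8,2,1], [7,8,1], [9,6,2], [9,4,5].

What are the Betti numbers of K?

b_0 = 1, b_1 = 1, b_2 = 0.

Take the total order 1 < 2 < 3 < 4 < 5 < 6 < 7 < 8 < 9 on the vertex set. Then K (dimension 2) consists of the simplices:

  0-simplices (9): [1], [2], [3], [4], [5], [6], [7], [8], [9]
  1-simplices (20): [1,2], [1,4], [1,6], [1,7], [1,8], [2,3], [2,5], [2,6], [2,8], [2,9], [3,4], [3,6], [4,5], [4,7], [4,9], [5,7], [5,8], [5,9], [6,9], [7,8]
  2-simplices (11): [1,2,6], [1,2,8], [1,4,7], [1,7,8], [2,3,6], [2,5,8], [2,5,9], [2,6,9], [4,5,7], [4,5,9], [5,7,8]

Hence C_0 ≅ Z^9, C_1 ≅ Z^20, C_2 ≅ Z^11.

The boundary map ∂_1: C_1 → C_0 sends each edge [p,q] (with p < q) to q − p.
This gives a 9×20 integer matrix of rank 8; reducing to Smith normal form yields diagonal entries (1,1,1,1,1,1,1,1).

The boundary map ∂_2: C_2 → C_1 acts by ∂[p,q,r] = [q,r] − [p,r] + [p,q]. For instance
  ∂[2,6,9] = [6,9] − [2,9] + [2,6],
  ∂[1,4,7] = [4,7] − [1,7] + [1,4].
This gives a 20×11 integer matrix of rank 11; reducing to Smith normal form yields diagonal entries (1,1,1,1,1,1,1,1,1,1,1).

From H_k ≅ ker(∂_k) / im(∂_{k+1}) we obtain:

  H_0: rank C_0 − rank ∂_1 = 9 − 8 = 1, and the invariant factors of ∂_1 are all 1, so H_0 = Z.
  H_1: rank ker ∂_1 − rank ∂_2 = (20 − 8) − 11 = 1, and the invariant factors of ∂_2 are all 1, so H_1 = Z.
  H_2: rank ker ∂_2 − rank ∂_3 = (11 − 11) − 0 = 0, and there is no ∂_3, so H_2 = 0.

As a check, the Euler characteristic is 9 − 20 + 11 = 0, which agrees with 1 − 1 + 0 = 0.

Hence the Betti numbers are b_0 = 1, b_1 = 1, b_2 = 0.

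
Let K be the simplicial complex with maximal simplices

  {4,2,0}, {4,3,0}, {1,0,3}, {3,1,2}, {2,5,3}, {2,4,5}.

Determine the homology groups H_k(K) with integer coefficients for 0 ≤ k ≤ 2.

H_0 ≅ Z,  H_1 ≅ Z,  H_2 = 0.

We work with the vertex ordering 0 < 1 < 2 < 3 < 4 < 5. The simplices of K, each written with vertices in increasing order, are:

  0-simplices (6): [0], [1], [2], [3], [4], [5]
  1-simplices (12): [0,1], [0,2], [0,3], [0,4], [1,2], [1,3], [2,3], [2,4], [2,5], [3,4], [3,5], [4,5]
  2-simplices (6): [0,1,3], [0,2,4], [0,3,4], [1,2,3], [2,3,5], [2,4,5]

Hence C_0 ≅ Z^6, C_1 ≅ Z^12, C_2 ≅ Z^6.

The boundary map ∂_1: C_1 → C_0 sends each edge [p,q] (with p < q) to q − p. For instance
  ∂[2,3] = [3] − [2].
The resulting 6×12 matrix has rank 5, and its Smith normal form has invariant factors (1,1,1,1,1).

∂_2: C_2 → C_1 acts by ∂[p,q,r] = [q,r] − [p,r] + [p,q]. For instance
  ∂[1,2,3] = [2,3] − [1,3] + [1,2],
  ∂[0,3,4] = [3,4] − [0,4] + [0,3].
This gives a 12×6 integer matrix of rank 6; reducing to Smith normal form yields diagonal entries (1,1,1,1,1,1).

Computing H_k = (kernel of ∂_k) / (image of ∂_{k+1}):

  H_0: rank C_0 − rank ∂_1 = 6 − 5 = 1, and the invariant factors of ∂_1 are all 1, so H_0 ≅ Z.
  H_1: rank ker ∂_1 − rank ∂_2 = (12 − 5) − 6 = 1, and the invariant factors of ∂_2 are all 1, so H_1 ≅ Z.
  H_2: rank ker ∂_2 − rank ∂_3 = (6 − 6) − 0 = 0, and there is no ∂_3, so H_2 ≅ 0.

(K is a triangulation of the cylinder S^1 x I.)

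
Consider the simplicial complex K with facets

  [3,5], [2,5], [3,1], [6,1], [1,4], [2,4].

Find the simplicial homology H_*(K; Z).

We work with the vertex ordering 1 < 2 < 3 < 4 < 5 < 6. The simplices of K, each written with vertices in increasing order, are:

  0-simplices (6): [1], [2], [3], [4], [5], [6]
  1-simplices (6): [1,3], [1,4], [1,6], [2,4], [2,5], [3,5]

giving chain groups C_0 ≅ Z^6, C_1 ≅ Z^6.

The boundary map ∂_1: C_1 → C_0 maps an edge to its endpoints' difference, ∂[p,q] = q − p. For instance
  ∂[1,3] = [3] − [1].
As a 6×6 matrix over Z this has rank 5, with invariant factors (1,1,1,1,1).

Now H_k = ker ∂_k / im ∂_{k+1}, so:

  H_0: rank C_0 − rank ∂_1 = 6 − 5 = 1, and the invariant factors of ∂_1 are all 1, so H_0 = Z.
  H_1: rank ker ∂_1 − rank ∂_2 = (6 − 5) − 0 = 1, and there is no ∂_2, so H_1 = Z.

H_0 = Z,  H_1 = Z.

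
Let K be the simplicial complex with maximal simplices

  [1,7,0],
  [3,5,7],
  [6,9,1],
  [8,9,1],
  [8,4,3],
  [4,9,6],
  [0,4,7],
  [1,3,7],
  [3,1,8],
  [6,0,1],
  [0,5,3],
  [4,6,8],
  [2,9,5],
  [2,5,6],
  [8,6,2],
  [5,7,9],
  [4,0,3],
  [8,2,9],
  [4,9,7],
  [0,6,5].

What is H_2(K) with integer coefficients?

We work with the vertex ordering 0 < 1 < 2 < 3 < 4 < 5 < 6 < 7 < 8 < 9. The simplices of K, each written with vertices in increasing order, are:

  0-simplices (10): [0], [1], [2], [3], [4], [5], [6], [7], [8], [9]
  1-simplices (30): (30 of them)
  2-simplices (20): (20 of them)

Hence C_0 ≅ Z^10, C_1 ≅ Z^30, C_2 ≅ Z^20.

Boundary ∂_1: C_1 → C_0 is given by ∂[p,q] = [q] − [p]. For instance
  ∂[1,7] = [7] − [1].
This gives a 10×30 integer matrix of rank 9; reducing to Smith normal form yields diagonal entries (1,1,1,1,1,1,1,1,1).

∂_2: C_2 → C_1 maps a triangle to the signed sum of its edges. For instance
  ∂[0,3,5] = [3,5] − [0,5] + [0,3],
  ∂[1,8,9] = [8,9] − [1,9] + [1,8].
This gives a 30×20 integer matrix of rank 20; reducing to Smith normal form yields diagonal entries (1,1,1,1,1,1,1,1,1,1,1,1,1,1,1,1,1,1,1,2).

From H_k ≅ ker(∂_k) / im(∂_{k+1}) we obtain:

  H_2: rank ker ∂_2 − rank ∂_3 = (20 − 20) − 0 = 0, and there is no ∂_3, so H_2 = 0.

H_2 ≅ 0.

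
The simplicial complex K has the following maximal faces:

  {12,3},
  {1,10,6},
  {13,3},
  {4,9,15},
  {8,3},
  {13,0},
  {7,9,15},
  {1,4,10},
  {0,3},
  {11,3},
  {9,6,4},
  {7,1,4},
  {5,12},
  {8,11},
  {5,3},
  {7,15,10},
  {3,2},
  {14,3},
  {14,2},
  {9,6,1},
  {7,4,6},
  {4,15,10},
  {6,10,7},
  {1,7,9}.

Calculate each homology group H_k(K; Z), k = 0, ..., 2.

Fix the vertex order 0 < 1 < 2 < 3 < 4 < 5 < 6 < 7 < 8 < 9 < 10 < 11 < 12 < 13 < 14 < 15 and write every simplex with vertices in increasing order. Then dim K = 2 and the simplices of K are:

  0-simplices (16): [0], [1], [2], [3], [4], [5], [6], [7], [8], [9], [10], [11], [12], [13], [14], [15]
  1-simplices (30): (30 of them)
  2-simplices (12): [1,4,7], [1,4,10], [1,6,9], [1,6,10], [1,7,9], [4,6,7], [4,6,9], [4,9,15], [4,10,15], [6,7,10], [7,9,15], [7,10,15]

giving chain groups C_0 ≅ Z^16, C_1 ≅ Z^30, C_2 ≅ Z^12.

Boundary ∂_1: C_1 → C_0 sends each edge [p,q] (with p < q) to q − p.
The resulting 16×30 matrix has rank 14, and its Smith normal form has invariant factors (1,1,1,1,1,1,1,1,1,1,1,1,1,1).

The boundary map ∂_2: C_2 → C_1 acts by ∂[p,q,r] = [q,r] − [p,r] + [p,q]. For instance
  ∂[1,7,9] = [7,9] − [1,9] + [1,7],
  ∂[1,4,7] = [4,7] − [1,7] + [1,4].
The 30×12 boundary matrix has rank 12 and Smith normal form diag(1,1,1,1,1,1,1,1,1,1,1,2).

Reading off H_k = ker ∂_k / im ∂_{k+1}:

  H_0: rank C_0 − rank ∂_1 = 16 − 14 = 2, and the invariant factors of ∂_1 are all 1, so H_0 = Z^2.
  H_1: rank ker ∂_1 − rank ∂_2 = (30 − 14) − 12 = 4, and ∂_2 has invariant factor 2 > 1, so H_1 = Z^4 × Z/2.
  H_2: rank ker ∂_2 − rank ∂_3 = (12 − 12) − 0 = 0, and there is no ∂_3, so H_2 = 0.

As a check, the Euler characteristic is 16 − 30 + 12 = -2, which agrees with 2 − 4 + 0 = -2.
(K is a triangulation of the disjoint union of a wedge of 4 circles and the real projective plane RP^2.)

H_0 ≅ Z^2,  H_1 ≅ Z^4 × Z/2,  H_2 = 0.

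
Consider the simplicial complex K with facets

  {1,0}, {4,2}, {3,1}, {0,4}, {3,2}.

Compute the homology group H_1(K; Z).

H_1 = Z.

Order the vertices as 0 < 1 < 2 < 3 < 4. Listing each simplex with vertices in this order, K has dimension 1 with simplices:

  0-simplices (5): [0], [1], [2], [3], [4]
  1-simplices (5): [0,1], [0,4], [1,3], [2,3], [2,4]

Hence C_0 ≅ Z^5, C_1 ≅ Z^5.

The boundary map ∂_1: C_1 → C_0 sends each edge [p,q] (with p < q) to q − p.
As a 5×5 matrix over Z this has rank 4, with invariant factors (1,1,1,1).

Computing H_k = (kernel of ∂_k) / (image of ∂_{k+1}):

  H_1: rank ker ∂_1 − rank ∂_2 = (5 − 4) − 0 = 1, and there is no ∂_2, so H_1 = Z.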